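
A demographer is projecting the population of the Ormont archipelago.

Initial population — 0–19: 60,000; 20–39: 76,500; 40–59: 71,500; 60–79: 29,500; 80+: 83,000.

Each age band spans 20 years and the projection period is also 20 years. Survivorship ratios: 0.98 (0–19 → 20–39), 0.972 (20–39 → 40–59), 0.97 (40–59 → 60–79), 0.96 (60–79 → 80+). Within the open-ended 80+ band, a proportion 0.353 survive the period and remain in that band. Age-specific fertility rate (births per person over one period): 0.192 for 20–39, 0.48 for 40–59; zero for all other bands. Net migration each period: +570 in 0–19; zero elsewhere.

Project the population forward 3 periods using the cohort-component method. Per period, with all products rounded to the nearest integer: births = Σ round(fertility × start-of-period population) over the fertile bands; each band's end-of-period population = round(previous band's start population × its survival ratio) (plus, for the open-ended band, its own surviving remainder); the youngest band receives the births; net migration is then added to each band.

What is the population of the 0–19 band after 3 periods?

37333

After projecting period 1:
Births: 76500 * 0.192 = 14688  |  71500 * 0.48 = 34320 — total 49008
20–39: 60000 * 0.98 = 58800
40–59: 76500 * 0.972 = 74358
60–79: 71500 * 0.97 = 69355
80+: 29500 * 0.96 + 83000 * 0.353 = 28320 + 29299 = 57619
Net migration: 0–19 + 570 → 49578
End of period: [49578, 58800, 74358, 69355, 57619]
After projecting period 2:
Births: 58800 * 0.192 = 11290  |  74358 * 0.48 = 35692 — total 46982
20–39: 49578 * 0.98 = 48586
40–59: 58800 * 0.972 = 57154
60–79: 74358 * 0.97 = 72127
80+: 69355 * 0.96 + 57619 * 0.353 = 66581 + 20340 = 86921
Net migration: 0–19 + 570 → 47552
End of period: [47552, 48586, 57154, 72127, 86921]
After projecting period 3:
Births: 48586 * 0.192 = 9329  |  57154 * 0.48 = 27434 — total 36763
20–39: 47552 * 0.98 = 46601
40–59: 48586 * 0.972 = 47226
60–79: 57154 * 0.97 = 55439
80+: 72127 * 0.96 + 86921 * 0.353 = 69242 + 30683 = 99925
Net migration: 0–19 + 570 → 37333
End of period: [37333, 46601, 47226, 55439, 99925]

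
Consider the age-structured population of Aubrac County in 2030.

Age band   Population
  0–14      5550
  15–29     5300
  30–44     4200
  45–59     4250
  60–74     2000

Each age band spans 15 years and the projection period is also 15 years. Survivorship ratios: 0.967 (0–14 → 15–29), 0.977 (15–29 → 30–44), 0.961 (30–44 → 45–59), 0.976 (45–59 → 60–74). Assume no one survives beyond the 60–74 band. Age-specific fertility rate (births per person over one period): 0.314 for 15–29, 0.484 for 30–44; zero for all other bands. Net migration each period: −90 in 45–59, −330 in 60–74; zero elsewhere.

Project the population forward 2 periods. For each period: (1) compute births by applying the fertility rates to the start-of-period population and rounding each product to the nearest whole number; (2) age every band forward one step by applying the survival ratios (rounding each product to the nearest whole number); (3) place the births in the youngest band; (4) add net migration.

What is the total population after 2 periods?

21417

(Bands numbered youngest = 1 to oldest = 5.)
Period 1.
Births: 5300 * 0.314 = 1664, 4200 * 0.484 = 2033 → total 3697
Band 2: 5550 * 0.967 = 5367
Band 3: 5300 * 0.977 = 5178
Band 4: 4200 * 0.961 = 4036
Band 5: 4250 * 0.976 = 4148
Net migration: Band 4 − 90 → 3946; Band 5 − 330 → 3818
Population now: 0–14=3697, 15–29=5367, 30–44=5178, 45–59=3946, 60–74=3818
Period 2.
Births: 5367 * 0.314 = 1685, 5178 * 0.484 = 2506 → total 4191
Band 2: 3697 * 0.967 = 3575
Band 3: 5367 * 0.977 = 5244
Band 4: 5178 * 0.961 = 4976
Band 5: 3946 * 0.976 = 3851
Net migration: Band 4 − 90 → 4886; Band 5 − 330 → 3521
Population now: 0–14=4191, 15–29=3575, 30–44=5244, 45–59=4886, 60–74=3521
Total after period 2: 4191 + 3575 + 5244 + 4886 + 3521 = 21417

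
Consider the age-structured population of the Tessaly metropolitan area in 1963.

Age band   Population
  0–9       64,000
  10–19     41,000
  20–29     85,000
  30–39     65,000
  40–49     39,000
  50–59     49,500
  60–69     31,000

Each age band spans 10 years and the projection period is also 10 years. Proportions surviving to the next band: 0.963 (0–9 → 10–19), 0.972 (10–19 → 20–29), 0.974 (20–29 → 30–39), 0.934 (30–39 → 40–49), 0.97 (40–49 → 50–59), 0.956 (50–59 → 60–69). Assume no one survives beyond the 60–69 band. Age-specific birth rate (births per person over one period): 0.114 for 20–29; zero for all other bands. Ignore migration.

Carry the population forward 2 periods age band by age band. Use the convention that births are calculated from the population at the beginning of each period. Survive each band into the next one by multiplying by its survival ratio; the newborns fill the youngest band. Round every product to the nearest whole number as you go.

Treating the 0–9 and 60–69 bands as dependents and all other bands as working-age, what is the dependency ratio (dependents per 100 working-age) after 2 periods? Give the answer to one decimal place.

16.7

Period 1.
Births: 85000 * 0.114 = 9690
10–19: 64000 * 0.963 = 61632
20–29: 41000 * 0.972 = 39852
30–39: 85000 * 0.974 = 82790
40–49: 65000 * 0.934 = 60710
50–59: 39000 * 0.97 = 37830
60–69: 49500 * 0.956 = 47322
Population now: 0–9=9690, 10–19=61632, 20–29=39852, 30–39=82790, 40–49=60710, 50–59=37830, 60–69=47322
Period 2.
Births: 39852 * 0.114 = 4543
10–19: 9690 * 0.963 = 9331
20–29: 61632 * 0.972 = 59906
30–39: 39852 * 0.974 = 38816
40–49: 82790 * 0.934 = 77326
50–59: 60710 * 0.97 = 58889
60–69: 37830 * 0.956 = 36165
Population now: 0–9=4543, 10–19=9331, 20–29=59906, 30–39=38816, 40–49=77326, 50–59=58889, 60–69=36165
Dependents (band 0–9 + band 60–69) = 4543 + 36165 = 40708; working-age = 244268; ratio = 40708/244268 × 100 = 16.7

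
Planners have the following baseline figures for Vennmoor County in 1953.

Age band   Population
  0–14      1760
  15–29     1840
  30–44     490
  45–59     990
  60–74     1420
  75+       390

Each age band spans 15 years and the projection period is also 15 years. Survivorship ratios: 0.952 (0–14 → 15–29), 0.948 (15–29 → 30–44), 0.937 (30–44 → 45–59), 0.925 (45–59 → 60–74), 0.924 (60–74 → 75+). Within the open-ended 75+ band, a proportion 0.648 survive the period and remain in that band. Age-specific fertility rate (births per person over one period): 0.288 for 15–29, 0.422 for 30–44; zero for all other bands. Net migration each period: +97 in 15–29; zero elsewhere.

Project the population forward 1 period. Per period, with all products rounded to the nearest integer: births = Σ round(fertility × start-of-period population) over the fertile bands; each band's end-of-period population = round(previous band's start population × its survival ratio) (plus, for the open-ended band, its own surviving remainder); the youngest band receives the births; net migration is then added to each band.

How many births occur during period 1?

[period 1]
Births: 1840 × 0.288 = 530 ; 490 × 0.422 = 207 → total 737
15–29: 1760 × 0.952 = 1676
30–44: 1840 × 0.948 = 1744
45–59: 490 × 0.937 = 459
60–74: 990 × 0.925 = 916
75+: 1420 × 0.924 + 390 × 0.648 = 1312 + 253 = 1565
Net migration: 15–29 + 97 → 1773
Giving 737 / 1773 / 1744 / 459 / 916 / 1565.

737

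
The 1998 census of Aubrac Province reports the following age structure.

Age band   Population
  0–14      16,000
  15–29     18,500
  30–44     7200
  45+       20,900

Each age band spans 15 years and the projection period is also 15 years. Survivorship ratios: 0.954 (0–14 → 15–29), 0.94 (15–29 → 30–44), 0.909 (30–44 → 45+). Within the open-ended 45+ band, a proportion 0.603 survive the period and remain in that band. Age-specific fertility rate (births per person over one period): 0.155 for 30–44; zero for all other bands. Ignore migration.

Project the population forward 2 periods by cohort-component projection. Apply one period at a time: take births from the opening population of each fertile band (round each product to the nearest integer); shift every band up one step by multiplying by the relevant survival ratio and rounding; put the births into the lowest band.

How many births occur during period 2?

Period 1.
Births: 7200 * 0.155 = 1116
15–29: 16000 * 0.954 = 15264
30–44: 18500 * 0.94 = 17390
45+: 7200 * 0.909 + 20900 * 0.603 = 6545 + 12603 = 19148
End of period: [1116, 15264, 17390, 19148]
Period 2.
Births: 17390 * 0.155 = 2695
15–29: 1116 * 0.954 = 1065
30–44: 15264 * 0.94 = 14348
45+: 17390 * 0.909 + 19148 * 0.603 = 15808 + 11546 = 27354
End of period: [2695, 1065, 14348, 27354]

2695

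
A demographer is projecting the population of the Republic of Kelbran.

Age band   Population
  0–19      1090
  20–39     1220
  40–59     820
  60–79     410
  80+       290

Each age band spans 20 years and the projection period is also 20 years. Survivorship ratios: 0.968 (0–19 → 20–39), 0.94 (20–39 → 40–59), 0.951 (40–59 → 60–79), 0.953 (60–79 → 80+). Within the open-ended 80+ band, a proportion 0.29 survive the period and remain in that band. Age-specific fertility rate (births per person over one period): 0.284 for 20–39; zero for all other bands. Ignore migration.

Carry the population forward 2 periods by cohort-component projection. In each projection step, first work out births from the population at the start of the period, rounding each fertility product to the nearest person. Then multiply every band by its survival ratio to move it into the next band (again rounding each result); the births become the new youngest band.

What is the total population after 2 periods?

Numbering the groups 1..5 from youngest to oldest:
[period 1]
Births: 1220 × 0.284 = 346
Group 2: 1090 × 0.968 = 1055
Group 3: 1220 × 0.94 = 1147
Group 4: 820 × 0.951 = 780
Group 5: 410 × 0.953 + 290 × 0.29 = 391 + 84 = 475
Giving 346 / 1055 / 1147 / 780 / 475.
[period 2]
Births: 1055 × 0.284 = 300
Group 2: 346 × 0.968 = 335
Group 3: 1055 × 0.94 = 992
Group 4: 1147 × 0.951 = 1091
Group 5: 780 × 0.953 + 475 × 0.29 = 743 + 138 = 881
Giving 300 / 335 / 992 / 1091 / 881.
Total after period 2: 300 + 335 + 992 + 1091 + 881 = 3599

3599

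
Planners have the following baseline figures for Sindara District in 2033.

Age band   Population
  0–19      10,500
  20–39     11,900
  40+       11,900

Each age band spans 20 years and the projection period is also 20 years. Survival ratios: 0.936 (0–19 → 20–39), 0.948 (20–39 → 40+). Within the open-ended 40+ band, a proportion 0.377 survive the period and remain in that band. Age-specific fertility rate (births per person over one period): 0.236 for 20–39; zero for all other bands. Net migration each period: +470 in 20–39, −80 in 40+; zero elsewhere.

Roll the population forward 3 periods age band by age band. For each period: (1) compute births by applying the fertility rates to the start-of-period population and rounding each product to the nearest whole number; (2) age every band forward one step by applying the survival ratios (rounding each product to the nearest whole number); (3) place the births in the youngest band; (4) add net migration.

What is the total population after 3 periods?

12212

Numbering the bands 1..3 from youngest to oldest:
Period 1.
Births: 11900 × 0.236 = 2808
Band 2: 10500 × 0.936 = 9828
Band 3: 11900 × 0.948 + 11900 × 0.377 = 11281 + 4486 = 15767
Net migration: Band 2 + 470 → 10298; Band 3 − 80 → 15687
End of period: [2808, 10298, 15687]
Period 2.
Births: 10298 × 0.236 = 2430
Band 2: 2808 × 0.936 = 2628
Band 3: 10298 × 0.948 + 15687 × 0.377 = 9763 + 5914 = 15677
Net migration: Band 2 + 470 → 3098; Band 3 − 80 → 15597
End of period: [2430, 3098, 15597]
Period 3.
Births: 3098 × 0.236 = 731
Band 2: 2430 × 0.936 = 2274
Band 3: 3098 × 0.948 + 15597 × 0.377 = 2937 + 5880 = 8817
Net migration: Band 2 + 470 → 2744; Band 3 − 80 → 8737
End of period: [731, 2744, 8737]
Total after period 3: 731 + 2744 + 8737 = 12212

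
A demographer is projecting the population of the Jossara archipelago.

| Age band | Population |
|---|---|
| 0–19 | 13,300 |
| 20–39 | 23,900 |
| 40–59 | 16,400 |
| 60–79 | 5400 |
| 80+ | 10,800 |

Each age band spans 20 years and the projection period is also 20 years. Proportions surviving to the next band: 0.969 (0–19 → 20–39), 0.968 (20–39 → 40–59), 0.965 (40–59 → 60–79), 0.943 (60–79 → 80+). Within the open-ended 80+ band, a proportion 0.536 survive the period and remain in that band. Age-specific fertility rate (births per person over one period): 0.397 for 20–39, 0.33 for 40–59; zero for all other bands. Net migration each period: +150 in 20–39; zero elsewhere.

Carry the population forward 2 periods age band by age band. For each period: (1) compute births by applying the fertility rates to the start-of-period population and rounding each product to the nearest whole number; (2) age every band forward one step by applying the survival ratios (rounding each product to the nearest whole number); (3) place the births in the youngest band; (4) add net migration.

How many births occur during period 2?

[period 1]
Births: 23900 * 0.397 = 9488  |  16400 * 0.33 = 5412 → 14900
20–39: 13300 * 0.969 = 12888
40–59: 23900 * 0.968 = 23135
60–79: 16400 * 0.965 = 15826
80+: 5400 * 0.943 + 10800 * 0.536 = 5092 + 5789 = 10881
Net migration: 20–39 + 150 → 13038
→ [14900, 13038, 23135, 15826, 10881]
[period 2]
Births: 13038 * 0.397 = 5176  |  23135 * 0.33 = 7635 → 12811
20–39: 14900 * 0.969 = 14438
40–59: 13038 * 0.968 = 12621
60–79: 23135 * 0.965 = 22325
80+: 15826 * 0.943 + 10881 * 0.536 = 14924 + 5832 = 20756
Net migration: 20–39 + 150 → 14588
→ [12811, 14588, 12621, 22325, 20756]

12811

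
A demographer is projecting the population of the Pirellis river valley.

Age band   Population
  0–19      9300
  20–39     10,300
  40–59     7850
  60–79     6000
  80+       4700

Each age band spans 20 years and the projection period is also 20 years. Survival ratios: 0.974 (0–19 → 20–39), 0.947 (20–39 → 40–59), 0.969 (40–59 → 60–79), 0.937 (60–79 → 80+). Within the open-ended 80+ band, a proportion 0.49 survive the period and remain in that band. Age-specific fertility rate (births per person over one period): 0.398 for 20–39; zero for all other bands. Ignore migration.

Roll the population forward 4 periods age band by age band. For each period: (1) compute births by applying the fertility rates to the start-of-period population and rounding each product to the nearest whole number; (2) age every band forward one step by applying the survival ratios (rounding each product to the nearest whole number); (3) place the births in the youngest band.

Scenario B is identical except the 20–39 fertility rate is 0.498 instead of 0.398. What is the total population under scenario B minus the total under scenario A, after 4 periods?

Numbering the groups 1..5 from youngest to oldest:
After projecting period 1:
Births: 10300 × 0.398 = 4099
Group 2: 9300 × 0.974 = 9058
Group 3: 10300 × 0.947 = 9754
Group 4: 7850 × 0.969 = 7607
Group 5: 6000 × 0.937 + 4700 × 0.49 = 5622 + 2303 = 7925
→ [4099, 9058, 9754, 7607, 7925]
After projecting period 2:
Births: 9058 × 0.398 = 3605
Group 2: 4099 × 0.974 = 3992
Group 3: 9058 × 0.947 = 8578
Group 4: 9754 × 0.969 = 9452
Group 5: 7607 × 0.937 + 7925 × 0.49 = 7128 + 3883 = 11011
→ [3605, 3992, 8578, 9452, 11011]
After projecting period 3:
Births: 3992 × 0.398 = 1589
Group 2: 3605 × 0.974 = 3511
Group 3: 3992 × 0.947 = 3780
Group 4: 8578 × 0.969 = 8312
Group 5: 9452 × 0.937 + 11011 × 0.49 = 8857 + 5395 = 14252
→ [1589, 3511, 3780, 8312, 14252]
After projecting period 4:
Births: 3511 × 0.398 = 1397
Group 2: 1589 × 0.974 = 1548
Group 3: 3511 × 0.947 = 3325
Group 4: 3780 × 0.969 = 3663
Group 5: 8312 × 0.937 + 14252 × 0.49 = 7788 + 6983 = 14771
→ [1397, 1548, 3325, 3663, 14771]
Scenario A total after 4 periods: 24704
Scenario B projection —
After projecting period 1:
Births: 10300 × 0.498 = 5129
Group 2: 9300 × 0.974 = 9058
Group 3: 10300 × 0.947 = 9754
Group 4: 7850 × 0.969 = 7607
Group 5: 6000 × 0.937 + 4700 × 0.49 = 5622 + 2303 = 7925
→ [5129, 9058, 9754, 7607, 7925]
After projecting period 2:
Births: 9058 × 0.498 = 4511
Group 2: 5129 × 0.974 = 4996
Group 3: 9058 × 0.947 = 8578
Group 4: 9754 × 0.969 = 9452
Group 5: 7607 × 0.937 + 7925 × 0.49 = 7128 + 3883 = 11011
→ [4511, 4996, 8578, 9452, 11011]
After projecting period 3:
Births: 4996 × 0.498 = 2488
Group 2: 4511 × 0.974 = 4394
Group 3: 4996 × 0.947 = 4731
Group 4: 8578 × 0.969 = 8312
Group 5: 9452 × 0.937 + 11011 × 0.49 = 8857 + 5395 = 14252
→ [2488, 4394, 4731, 8312, 14252]
After projecting period 4:
Births: 4394 × 0.498 = 2188
Group 2: 2488 × 0.974 = 2423
Group 3: 4394 × 0.947 = 4161
Group 4: 4731 × 0.969 = 4584
Group 5: 8312 × 0.937 + 14252 × 0.49 = 7788 + 6983 = 14771
→ [2188, 2423, 4161, 4584, 14771]
Scenario B total after 4 periods: 28127
Difference B − A = 28127 − 24704 = 3423

3423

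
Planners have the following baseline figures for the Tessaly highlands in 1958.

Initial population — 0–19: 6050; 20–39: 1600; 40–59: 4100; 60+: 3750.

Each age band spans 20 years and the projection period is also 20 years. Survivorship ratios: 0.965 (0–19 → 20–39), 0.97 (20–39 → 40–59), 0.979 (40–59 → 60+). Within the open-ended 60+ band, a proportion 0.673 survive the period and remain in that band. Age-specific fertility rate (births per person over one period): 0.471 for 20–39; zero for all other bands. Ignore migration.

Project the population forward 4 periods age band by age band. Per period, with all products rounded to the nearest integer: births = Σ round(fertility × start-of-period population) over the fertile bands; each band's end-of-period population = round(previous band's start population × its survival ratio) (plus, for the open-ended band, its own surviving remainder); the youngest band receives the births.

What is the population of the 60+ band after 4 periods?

— Period 1 —
Births: 1600 * 0.471 = 754
20–39: 6050 * 0.965 = 5838
40–59: 1600 * 0.97 = 1552
60+: 4100 * 0.979 + 3750 * 0.673 = 4014 + 2524 = 6538
→ [754, 5838, 1552, 6538]
— Period 2 —
Births: 5838 * 0.471 = 2750
20–39: 754 * 0.965 = 728
40–59: 5838 * 0.97 = 5663
60+: 1552 * 0.979 + 6538 * 0.673 = 1519 + 4400 = 5919
→ [2750, 728, 5663, 5919]
— Period 3 —
Births: 728 * 0.471 = 343
20–39: 2750 * 0.965 = 2654
40–59: 728 * 0.97 = 706
60+: 5663 * 0.979 + 5919 * 0.673 = 5544 + 3983 = 9527
→ [343, 2654, 706, 9527]
— Period 4 —
Births: 2654 * 0.471 = 1250
20–39: 343 * 0.965 = 331
40–59: 2654 * 0.97 = 2574
60+: 706 * 0.979 + 9527 * 0.673 = 691 + 6412 = 7103
→ [1250, 331, 2574, 7103]

7103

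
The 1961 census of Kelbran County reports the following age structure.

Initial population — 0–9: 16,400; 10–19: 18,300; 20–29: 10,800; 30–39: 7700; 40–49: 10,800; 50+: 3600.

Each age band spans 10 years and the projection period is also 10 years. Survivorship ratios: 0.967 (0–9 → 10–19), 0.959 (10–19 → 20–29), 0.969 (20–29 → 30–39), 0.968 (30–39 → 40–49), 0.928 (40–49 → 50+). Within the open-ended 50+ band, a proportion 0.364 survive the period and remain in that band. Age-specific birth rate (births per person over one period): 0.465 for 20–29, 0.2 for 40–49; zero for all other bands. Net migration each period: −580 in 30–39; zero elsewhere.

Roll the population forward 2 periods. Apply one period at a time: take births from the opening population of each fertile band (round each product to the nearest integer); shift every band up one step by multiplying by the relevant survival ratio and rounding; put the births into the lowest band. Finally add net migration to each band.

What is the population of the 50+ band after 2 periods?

11042

[period 1]
Births: 10800 × 0.465 = 5022 ; 10800 × 0.2 = 2160 — total 7182
10–19: 16400 × 0.967 = 15859
20–29: 18300 × 0.959 = 17550
30–39: 10800 × 0.969 = 10465
40–49: 7700 × 0.968 = 7454
50+: 10800 × 0.928 + 3600 × 0.364 = 10022 + 1310 = 11332
Net migration: 30–39 − 580 → 9885
Population now: 0–9=7182, 10–19=15859, 20–29=17550, 30–39=9885, 40–49=7454, 50+=11332
[period 2]
Births: 17550 × 0.465 = 8161 ; 7454 × 0.2 = 1491 — total 9652
10–19: 7182 × 0.967 = 6945
20–29: 15859 × 0.959 = 15209
30–39: 17550 × 0.969 = 17006
40–49: 9885 × 0.968 = 9569
50+: 7454 × 0.928 + 11332 × 0.364 = 6917 + 4125 = 11042
Net migration: 30–39 − 580 → 16426
Population now: 0–9=9652, 10–19=6945, 20–29=15209, 30–39=16426, 40–49=9569, 50+=11042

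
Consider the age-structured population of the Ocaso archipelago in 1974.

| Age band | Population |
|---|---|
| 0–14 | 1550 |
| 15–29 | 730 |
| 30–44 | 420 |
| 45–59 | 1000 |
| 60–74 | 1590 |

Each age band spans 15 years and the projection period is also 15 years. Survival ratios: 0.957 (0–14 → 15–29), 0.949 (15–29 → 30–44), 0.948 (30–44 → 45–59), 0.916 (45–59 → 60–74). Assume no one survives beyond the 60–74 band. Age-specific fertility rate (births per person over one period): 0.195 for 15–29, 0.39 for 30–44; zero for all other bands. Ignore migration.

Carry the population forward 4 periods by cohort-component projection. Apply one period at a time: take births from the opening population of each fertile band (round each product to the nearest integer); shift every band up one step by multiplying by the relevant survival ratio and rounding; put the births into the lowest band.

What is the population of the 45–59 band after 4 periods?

264

(Groups numbered youngest = 1 to oldest = 5.)
After projecting period 1:
Births: 730 * 0.195 = 142  |  420 * 0.39 = 164 — total 306
Group 2: 1550 * 0.957 = 1483
Group 3: 730 * 0.949 = 693
Group 4: 420 * 0.948 = 398
Group 5: 1000 * 0.916 = 916
Giving 306 / 1483 / 693 / 398 / 916.
After projecting period 2:
Births: 1483 * 0.195 = 289  |  693 * 0.39 = 270 — total 559
Group 2: 306 * 0.957 = 293
Group 3: 1483 * 0.949 = 1407
Group 4: 693 * 0.948 = 657
Group 5: 398 * 0.916 = 365
Giving 559 / 293 / 1407 / 657 / 365.
After projecting period 3:
Births: 293 * 0.195 = 57  |  1407 * 0.39 = 549 — total 606
Group 2: 559 * 0.957 = 535
Group 3: 293 * 0.949 = 278
Group 4: 1407 * 0.948 = 1334
Group 5: 657 * 0.916 = 602
Giving 606 / 535 / 278 / 1334 / 602.
After projecting period 4:
Births: 535 * 0.195 = 104  |  278 * 0.39 = 108 — total 212
Group 2: 606 * 0.957 = 580
Group 3: 535 * 0.949 = 508
Group 4: 278 * 0.948 = 264
Group 5: 1334 * 0.916 = 1222
Giving 212 / 580 / 508 / 264 / 1222.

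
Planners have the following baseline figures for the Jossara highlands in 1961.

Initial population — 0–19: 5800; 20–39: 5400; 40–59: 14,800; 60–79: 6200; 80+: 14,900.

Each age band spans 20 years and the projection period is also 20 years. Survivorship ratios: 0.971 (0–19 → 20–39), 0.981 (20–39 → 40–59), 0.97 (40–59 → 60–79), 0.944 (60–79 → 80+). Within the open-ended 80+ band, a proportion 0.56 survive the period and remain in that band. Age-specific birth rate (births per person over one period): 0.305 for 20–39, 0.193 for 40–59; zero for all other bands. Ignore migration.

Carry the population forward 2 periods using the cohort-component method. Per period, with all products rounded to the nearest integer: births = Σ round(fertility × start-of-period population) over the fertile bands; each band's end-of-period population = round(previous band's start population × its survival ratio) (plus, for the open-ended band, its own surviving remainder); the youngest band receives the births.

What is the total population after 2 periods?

Let group 1 be 0–19 through group 5 = 80+.
— Period 1 —
Births: 5400 × 0.305 = 1647, 14800 × 0.193 = 2856 → total 4503
Group 2: 5800 × 0.971 = 5632
Group 3: 5400 × 0.981 = 5297
Group 4: 14800 × 0.97 = 14356
Group 5: 6200 × 0.944 + 14900 × 0.56 = 5853 + 8344 = 14197
→ [4503, 5632, 5297, 14356, 14197]
— Period 2 —
Births: 5632 × 0.305 = 1718, 5297 × 0.193 = 1022 → total 2740
Group 2: 4503 × 0.971 = 4372
Group 3: 5632 × 0.981 = 5525
Group 4: 5297 × 0.97 = 5138
Group 5: 14356 × 0.944 + 14197 × 0.56 = 13552 + 7950 = 21502
→ [2740, 4372, 5525, 5138, 21502]
Total after period 2: 2740 + 4372 + 5525 + 5138 + 21502 = 39277

39277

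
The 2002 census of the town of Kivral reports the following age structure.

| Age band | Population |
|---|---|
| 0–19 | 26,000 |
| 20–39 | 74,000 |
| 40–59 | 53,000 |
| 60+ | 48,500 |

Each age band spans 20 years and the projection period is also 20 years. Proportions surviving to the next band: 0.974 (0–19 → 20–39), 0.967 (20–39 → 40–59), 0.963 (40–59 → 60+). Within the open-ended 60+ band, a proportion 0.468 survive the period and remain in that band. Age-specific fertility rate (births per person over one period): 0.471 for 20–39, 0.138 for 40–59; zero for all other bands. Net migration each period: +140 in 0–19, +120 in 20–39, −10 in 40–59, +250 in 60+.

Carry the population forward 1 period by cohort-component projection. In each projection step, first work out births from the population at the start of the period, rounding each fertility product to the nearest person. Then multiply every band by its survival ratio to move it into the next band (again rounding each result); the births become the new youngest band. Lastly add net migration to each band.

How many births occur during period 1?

Let band 1 be 0–19 through band 4 = 60+.
— Period 1 —
Births: 74000 * 0.471 = 34854 ; 53000 * 0.138 = 7314 → 42168
Band 2: 26000 * 0.974 = 25324
Band 3: 74000 * 0.967 = 71558
Band 4: 53000 * 0.963 + 48500 * 0.468 = 51039 + 22698 = 73737
Net migration: Band 1 + 140 → 42308; Band 2 + 120 → 25444; Band 3 − 10 → 71548; Band 4 + 250 → 73987
Population now: 0–19=42308, 20–39=25444, 40–59=71548, 60+=73987

42168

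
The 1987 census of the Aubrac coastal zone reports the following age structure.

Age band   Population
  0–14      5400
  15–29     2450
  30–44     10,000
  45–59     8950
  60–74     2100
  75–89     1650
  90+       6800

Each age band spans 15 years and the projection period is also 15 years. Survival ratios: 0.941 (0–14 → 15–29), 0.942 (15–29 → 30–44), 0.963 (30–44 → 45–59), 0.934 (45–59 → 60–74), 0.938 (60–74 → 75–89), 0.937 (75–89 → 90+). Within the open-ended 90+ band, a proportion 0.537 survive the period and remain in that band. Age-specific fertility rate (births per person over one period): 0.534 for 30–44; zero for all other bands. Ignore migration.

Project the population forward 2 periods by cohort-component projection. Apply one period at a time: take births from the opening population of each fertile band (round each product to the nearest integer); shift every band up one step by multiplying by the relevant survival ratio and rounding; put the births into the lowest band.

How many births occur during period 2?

1232

Let group 1 be 0–14 through group 7 = 90+.
Period 1:
Births: 10000 × 0.534 = 5340
Group 2: 5400 × 0.941 = 5081
Group 3: 2450 × 0.942 = 2308
Group 4: 10000 × 0.963 = 9630
Group 5: 8950 × 0.934 = 8359
Group 6: 2100 × 0.938 = 1970
Group 7: 1650 × 0.937 + 6800 × 0.537 = 1546 + 3652 = 5198
→ [5340, 5081, 2308, 9630, 8359, 1970, 5198]
Period 2:
Births: 2308 × 0.534 = 1232
Group 2: 5340 × 0.941 = 5025
Group 3: 5081 × 0.942 = 4786
Group 4: 2308 × 0.963 = 2223
Group 5: 9630 × 0.934 = 8994
Group 6: 8359 × 0.938 = 7841
Group 7: 1970 × 0.937 + 5198 × 0.537 = 1846 + 2791 = 4637
→ [1232, 5025, 4786, 2223, 8994, 7841, 4637]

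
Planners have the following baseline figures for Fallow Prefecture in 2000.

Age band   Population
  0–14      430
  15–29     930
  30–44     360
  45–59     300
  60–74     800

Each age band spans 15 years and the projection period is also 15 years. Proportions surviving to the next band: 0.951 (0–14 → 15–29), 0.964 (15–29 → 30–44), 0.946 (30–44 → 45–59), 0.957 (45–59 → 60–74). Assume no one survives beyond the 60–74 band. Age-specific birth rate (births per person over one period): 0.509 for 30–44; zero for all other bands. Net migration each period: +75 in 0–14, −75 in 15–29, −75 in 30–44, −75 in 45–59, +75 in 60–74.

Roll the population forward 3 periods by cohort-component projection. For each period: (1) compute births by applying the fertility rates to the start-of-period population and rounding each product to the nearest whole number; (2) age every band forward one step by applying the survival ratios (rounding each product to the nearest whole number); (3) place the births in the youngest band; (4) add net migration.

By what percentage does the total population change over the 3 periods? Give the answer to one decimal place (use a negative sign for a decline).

-43.6

Call the bands 1 to 5, youngest first.
— Period 1 —
Births: 360 × 0.509 = 183
Band 2: 430 × 0.951 = 409
Band 3: 930 × 0.964 = 897
Band 4: 360 × 0.946 = 341
Band 5: 300 × 0.957 = 287
Net migration: Band 1 + 75 → 258; Band 2 − 75 → 334; Band 3 − 75 → 822; Band 4 − 75 → 266; Band 5 + 75 → 362
End of period: [258, 334, 822, 266, 362]
— Period 2 —
Births: 822 × 0.509 = 418
Band 2: 258 × 0.951 = 245
Band 3: 334 × 0.964 = 322
Band 4: 822 × 0.946 = 778
Band 5: 266 × 0.957 = 255
Net migration: Band 1 + 75 → 493; Band 2 − 75 → 170; Band 3 − 75 → 247; Band 4 − 75 → 703; Band 5 + 75 → 330
End of period: [493, 170, 247, 703, 330]
— Period 3 —
Births: 247 × 0.509 = 126
Band 2: 493 × 0.951 = 469
Band 3: 170 × 0.964 = 164
Band 4: 247 × 0.946 = 234
Band 5: 703 × 0.957 = 673
Net migration: Band 1 + 75 → 201; Band 2 − 75 → 394; Band 3 − 75 → 89; Band 4 − 75 → 159; Band 5 + 75 → 748
End of period: [201, 394, 89, 159, 748]
Total: 2820 → 1591; change = -1229; percentage change = -43.6%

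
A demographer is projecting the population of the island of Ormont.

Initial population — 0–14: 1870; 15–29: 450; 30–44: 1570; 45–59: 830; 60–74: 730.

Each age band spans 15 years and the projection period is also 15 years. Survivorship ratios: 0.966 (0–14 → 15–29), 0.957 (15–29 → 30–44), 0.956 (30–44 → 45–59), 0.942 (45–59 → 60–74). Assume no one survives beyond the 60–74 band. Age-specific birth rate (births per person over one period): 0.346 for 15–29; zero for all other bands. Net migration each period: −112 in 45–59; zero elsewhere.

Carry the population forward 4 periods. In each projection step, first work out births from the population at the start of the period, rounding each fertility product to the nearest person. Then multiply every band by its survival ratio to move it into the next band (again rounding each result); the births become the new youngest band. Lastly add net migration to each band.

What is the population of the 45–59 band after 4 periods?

27

Period 1:
Births: 450 × 0.346 = 156
15–29: 1870 × 0.966 = 1806
30–44: 450 × 0.957 = 431
45–59: 1570 × 0.956 = 1501
60–74: 830 × 0.942 = 782
Net migration: 45–59 − 112 → 1389
→ [156, 1806, 431, 1389, 782]
Period 2:
Births: 1806 × 0.346 = 625
15–29: 156 × 0.966 = 151
30–44: 1806 × 0.957 = 1728
45–59: 431 × 0.956 = 412
60–74: 1389 × 0.942 = 1308
Net migration: 45–59 − 112 → 300
→ [625, 151, 1728, 300, 1308]
Period 3:
Births: 151 × 0.346 = 52
15–29: 625 × 0.966 = 604
30–44: 151 × 0.957 = 145
45–59: 1728 × 0.956 = 1652
60–74: 300 × 0.942 = 283
Net migration: 45–59 − 112 → 1540
→ [52, 604, 145, 1540, 283]
Period 4:
Births: 604 × 0.346 = 209
15–29: 52 × 0.966 = 50
30–44: 604 × 0.957 = 578
45–59: 145 × 0.956 = 139
60–74: 1540 × 0.942 = 1451
Net migration: 45–59 − 112 → 27
→ [209, 50, 578, 27, 1451]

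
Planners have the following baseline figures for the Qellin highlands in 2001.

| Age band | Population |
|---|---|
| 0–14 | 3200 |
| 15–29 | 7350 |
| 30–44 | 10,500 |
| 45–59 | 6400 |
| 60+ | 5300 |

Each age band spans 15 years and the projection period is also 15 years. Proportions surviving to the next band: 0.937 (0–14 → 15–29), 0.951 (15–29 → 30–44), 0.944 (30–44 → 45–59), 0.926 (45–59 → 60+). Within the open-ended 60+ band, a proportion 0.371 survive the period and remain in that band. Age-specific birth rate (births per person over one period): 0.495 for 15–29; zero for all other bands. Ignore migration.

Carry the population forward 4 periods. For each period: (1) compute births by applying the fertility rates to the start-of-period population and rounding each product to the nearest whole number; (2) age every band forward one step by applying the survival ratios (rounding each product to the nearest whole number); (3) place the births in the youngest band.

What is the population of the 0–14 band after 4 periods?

689

After projecting period 1:
Births: 7350 × 0.495 = 3638
15–29: 3200 × 0.937 = 2998
30–44: 7350 × 0.951 = 6990
45–59: 10500 × 0.944 = 9912
60+: 6400 × 0.926 + 5300 × 0.371 = 5926 + 1966 = 7892
End of period: [3638, 2998, 6990, 9912, 7892]
After projecting period 2:
Births: 2998 × 0.495 = 1484
15–29: 3638 × 0.937 = 3409
30–44: 2998 × 0.951 = 2851
45–59: 6990 × 0.944 = 6599
60+: 9912 × 0.926 + 7892 × 0.371 = 9179 + 2928 = 12107
End of period: [1484, 3409, 2851, 6599, 12107]
After projecting period 3:
Births: 3409 × 0.495 = 1687
15–29: 1484 × 0.937 = 1391
30–44: 3409 × 0.951 = 3242
45–59: 2851 × 0.944 = 2691
60+: 6599 × 0.926 + 12107 × 0.371 = 6111 + 4492 = 10603
End of period: [1687, 1391, 3242, 2691, 10603]
After projecting period 4:
Births: 1391 × 0.495 = 689
15–29: 1687 × 0.937 = 1581
30–44: 1391 × 0.951 = 1323
45–59: 3242 × 0.944 = 3060
60+: 2691 × 0.926 + 10603 × 0.371 = 2492 + 3934 = 6426
End of period: [689, 1581, 1323, 3060, 6426]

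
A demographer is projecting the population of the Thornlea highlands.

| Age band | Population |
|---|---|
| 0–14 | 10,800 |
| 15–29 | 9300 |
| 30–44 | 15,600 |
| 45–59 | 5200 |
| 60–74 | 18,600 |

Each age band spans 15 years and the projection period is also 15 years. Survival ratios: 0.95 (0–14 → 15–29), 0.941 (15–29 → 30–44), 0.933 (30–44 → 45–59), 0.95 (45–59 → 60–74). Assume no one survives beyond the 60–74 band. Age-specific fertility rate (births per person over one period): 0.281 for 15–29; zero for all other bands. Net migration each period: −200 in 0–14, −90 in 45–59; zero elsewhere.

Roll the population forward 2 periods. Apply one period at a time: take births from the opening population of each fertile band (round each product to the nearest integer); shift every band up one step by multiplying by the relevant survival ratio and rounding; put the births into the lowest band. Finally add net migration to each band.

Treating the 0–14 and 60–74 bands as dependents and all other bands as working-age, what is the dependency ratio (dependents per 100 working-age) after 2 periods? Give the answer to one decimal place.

82.0

(Groups numbered youngest = 1 to oldest = 5.)
After projecting period 1:
Births: 9300 × 0.281 = 2613
Group 2: 10800 × 0.95 = 10260
Group 3: 9300 × 0.941 = 8751
Group 4: 15600 × 0.933 = 14555
Group 5: 5200 × 0.95 = 4940
Net migration: Group 1 − 200 → 2413; Group 4 − 90 → 14465
→ [2413, 10260, 8751, 14465, 4940]
After projecting period 2:
Births: 10260 × 0.281 = 2883
Group 2: 2413 × 0.95 = 2292
Group 3: 10260 × 0.941 = 9655
Group 4: 8751 × 0.933 = 8165
Group 5: 14465 × 0.95 = 13742
Net migration: Group 1 − 200 → 2683; Group 4 − 90 → 8075
→ [2683, 2292, 9655, 8075, 13742]
Dependents (band 0–14 + band 60–74) = 2683 + 13742 = 16425; working-age = 20022; ratio = 16425/20022 × 100 = 82.0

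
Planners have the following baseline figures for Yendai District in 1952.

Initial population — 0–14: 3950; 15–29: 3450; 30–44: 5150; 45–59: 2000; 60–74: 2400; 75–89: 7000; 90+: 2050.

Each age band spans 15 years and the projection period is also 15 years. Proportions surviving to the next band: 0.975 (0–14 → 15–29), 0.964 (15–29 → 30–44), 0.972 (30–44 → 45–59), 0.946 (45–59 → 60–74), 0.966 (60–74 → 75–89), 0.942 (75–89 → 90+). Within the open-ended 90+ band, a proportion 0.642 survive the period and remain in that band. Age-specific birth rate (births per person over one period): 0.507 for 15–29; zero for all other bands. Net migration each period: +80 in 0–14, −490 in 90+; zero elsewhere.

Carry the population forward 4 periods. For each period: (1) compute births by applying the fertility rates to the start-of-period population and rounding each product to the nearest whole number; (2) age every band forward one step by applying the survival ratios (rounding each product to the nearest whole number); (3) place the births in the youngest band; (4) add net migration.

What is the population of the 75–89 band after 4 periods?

After projecting period 1:
Births: 3450 × 0.507 = 1749
15–29: 3950 × 0.975 = 3851
30–44: 3450 × 0.964 = 3326
45–59: 5150 × 0.972 = 5006
60–74: 2000 × 0.946 = 1892
75–89: 2400 × 0.966 = 2318
90+: 7000 × 0.942 + 2050 × 0.642 = 6594 + 1316 = 7910
Net migration: 0–14 + 80 → 1829; 90+ − 490 → 7420
Population now: 0–14=1829, 15–29=3851, 30–44=3326, 45–59=5006, 60–74=1892, 75–89=2318, 90+=7420
After projecting period 2:
Births: 3851 × 0.507 = 1952
15–29: 1829 × 0.975 = 1783
30–44: 3851 × 0.964 = 3712
45–59: 3326 × 0.972 = 3233
60–74: 5006 × 0.946 = 4736
75–89: 1892 × 0.966 = 1828
90+: 2318 × 0.942 + 7420 × 0.642 = 2184 + 4764 = 6948
Net migration: 0–14 + 80 → 2032; 90+ − 490 → 6458
Population now: 0–14=2032, 15–29=1783, 30–44=3712, 45–59=3233, 60–74=4736, 75–89=1828, 90+=6458
After projecting period 3:
Births: 1783 × 0.507 = 904
15–29: 2032 × 0.975 = 1981
30–44: 1783 × 0.964 = 1719
45–59: 3712 × 0.972 = 3608
60–74: 3233 × 0.946 = 3058
75–89: 4736 × 0.966 = 4575
90+: 1828 × 0.942 + 6458 × 0.642 = 1722 + 4146 = 5868
Net migration: 0–14 + 80 → 984; 90+ − 490 → 5378
Population now: 0–14=984, 15–29=1981, 30–44=1719, 45–59=3608, 60–74=3058, 75–89=4575, 90+=5378
After projecting period 4:
Births: 1981 × 0.507 = 1004
15–29: 984 × 0.975 = 959
30–44: 1981 × 0.964 = 1910
45–59: 1719 × 0.972 = 1671
60–74: 3608 × 0.946 = 3413
75–89: 3058 × 0.966 = 2954
90+: 4575 × 0.942 + 5378 × 0.642 = 4310 + 3453 = 7763
Net migration: 0–14 + 80 → 1084; 90+ − 490 → 7273
Population now: 0–14=1084, 15–29=959, 30–44=1910, 45–59=1671, 60–74=3413, 75–89=2954, 90+=7273

2954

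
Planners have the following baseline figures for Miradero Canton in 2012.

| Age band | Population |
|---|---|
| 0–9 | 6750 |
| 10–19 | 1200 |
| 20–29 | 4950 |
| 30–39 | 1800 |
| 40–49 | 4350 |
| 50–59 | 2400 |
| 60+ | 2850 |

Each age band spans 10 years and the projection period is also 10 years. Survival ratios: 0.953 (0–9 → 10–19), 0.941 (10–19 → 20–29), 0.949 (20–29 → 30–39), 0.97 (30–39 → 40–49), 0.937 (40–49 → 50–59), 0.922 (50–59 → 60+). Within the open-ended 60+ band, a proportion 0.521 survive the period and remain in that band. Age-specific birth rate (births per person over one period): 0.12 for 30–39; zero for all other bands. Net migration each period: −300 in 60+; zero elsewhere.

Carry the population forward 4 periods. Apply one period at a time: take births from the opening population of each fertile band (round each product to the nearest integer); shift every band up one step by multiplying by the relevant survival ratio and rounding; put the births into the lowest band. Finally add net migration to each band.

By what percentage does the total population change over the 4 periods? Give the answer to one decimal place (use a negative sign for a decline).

(Bands numbered youngest = 1 to oldest = 7.)
[period 1]
Births: 1800 × 0.12 = 216
Band 2: 6750 × 0.953 = 6433
Band 3: 1200 × 0.941 = 1129
Band 4: 4950 × 0.949 = 4698
Band 5: 1800 × 0.97 = 1746
Band 6: 4350 × 0.937 = 4076
Band 7: 2400 × 0.922 + 2850 × 0.521 = 2213 + 1485 = 3698
Net migration: Band 7 − 300 → 3398
Population now: 0–9=216, 10–19=6433, 20–29=1129, 30–39=4698, 40–49=1746, 50–59=4076, 60+=3398
[period 2]
Births: 4698 × 0.12 = 564
Band 2: 216 × 0.953 = 206
Band 3: 6433 × 0.941 = 6053
Band 4: 1129 × 0.949 = 1071
Band 5: 4698 × 0.97 = 4557
Band 6: 1746 × 0.937 = 1636
Band 7: 4076 × 0.922 + 3398 × 0.521 = 3758 + 1770 = 5528
Net migration: Band 7 − 300 → 5228
Population now: 0–9=564, 10–19=206, 20–29=6053, 30–39=1071, 40–49=4557, 50–59=1636, 60+=5228
[period 3]
Births: 1071 × 0.12 = 129
Band 2: 564 × 0.953 = 537
Band 3: 206 × 0.941 = 194
Band 4: 6053 × 0.949 = 5744
Band 5: 1071 × 0.97 = 1039
Band 6: 4557 × 0.937 = 4270
Band 7: 1636 × 0.922 + 5228 × 0.521 = 1508 + 2724 = 4232
Net migration: Band 7 − 300 → 3932
Population now: 0–9=129, 10–19=537, 20–29=194, 30–39=5744, 40–49=1039, 50–59=4270, 60+=3932
[period 4]
Births: 5744 × 0.12 = 689
Band 2: 129 × 0.953 = 123
Band 3: 537 × 0.941 = 505
Band 4: 194 × 0.949 = 184
Band 5: 5744 × 0.97 = 5572
Band 6: 1039 × 0.937 = 974
Band 7: 4270 × 0.922 + 3932 × 0.521 = 3937 + 2049 = 5986
Net migration: Band 7 − 300 → 5686
Population now: 0–9=689, 10–19=123, 20–29=505, 30–39=184, 40–49=5572, 50–59=974, 60+=5686
Total: 24300 → 13733; change = -10567; percentage change = -43.5%

-43.5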